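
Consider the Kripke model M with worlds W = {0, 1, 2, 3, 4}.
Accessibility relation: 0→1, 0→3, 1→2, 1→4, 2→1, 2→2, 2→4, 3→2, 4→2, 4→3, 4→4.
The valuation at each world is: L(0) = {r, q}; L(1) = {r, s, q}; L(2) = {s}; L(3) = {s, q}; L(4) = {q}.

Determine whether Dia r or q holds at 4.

At 4: Dia r is false, q is true, so Dia r or q is true.
  At 4: Dia r requires r at some successor in {2, 3, 4}.
    At 2: r is false.
    At 3: r is false.
    At 4: r is false.
  So Dia r is false at 4.

Yes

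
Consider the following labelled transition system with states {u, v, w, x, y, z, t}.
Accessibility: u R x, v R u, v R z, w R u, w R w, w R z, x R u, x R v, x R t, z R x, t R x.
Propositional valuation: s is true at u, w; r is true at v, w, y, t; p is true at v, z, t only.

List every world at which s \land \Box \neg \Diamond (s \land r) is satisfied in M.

u

Recall that \Box ψ holds at a world iff ψ holds at every accessible world, and \Diamond ψ holds iff ψ holds at some accessible world.
Let φ = s \land \Box \neg \Diamond (s \land r). Evaluate φ at each world:
  u (successors {x}): φ is true.
  v (successors {u, z}): φ is false.
  w (successors {u, w, z}): φ is false.
  x (successors {u, v, t}): φ is false.
  y (successors ∅): φ is false.
  z (successors {x}): φ is false.
  t (successors {x}): φ is false.
For instance, at w:
  At w: s is true, \Box \neg \Diamond (s \land r) is false, so s \land \Box \neg \Diamond (s \land r) is false.
    At w: \Box \neg \Diamond (s \land r) requires \neg \Diamond (s \land r) at every successor {u, w, z}.
      \neg \Diamond (s \land r) fails at w, so \Box \neg \Diamond (s \land r) is false at w.
Satisfying worlds: {u}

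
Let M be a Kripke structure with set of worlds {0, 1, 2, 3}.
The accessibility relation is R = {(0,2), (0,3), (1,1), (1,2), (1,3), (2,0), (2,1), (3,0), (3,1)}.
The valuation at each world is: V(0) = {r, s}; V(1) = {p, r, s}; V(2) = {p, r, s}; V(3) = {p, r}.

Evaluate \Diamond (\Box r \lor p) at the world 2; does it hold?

Yes

At 2: \Diamond (\Box r \lor p) requires \Box r \lor p at some successor in {0, 1}.
  \Box r \lor p holds at 0, so \Diamond (\Box r \lor p) is true at 2.
    At 0: \Box r is true, p is false, so \Box r \lor p is true.
      At 0: \Box r requires r at every successor {2, 3}.
        At 2: r is true.
        At 3: r is true.
      So \Box r is true at 0.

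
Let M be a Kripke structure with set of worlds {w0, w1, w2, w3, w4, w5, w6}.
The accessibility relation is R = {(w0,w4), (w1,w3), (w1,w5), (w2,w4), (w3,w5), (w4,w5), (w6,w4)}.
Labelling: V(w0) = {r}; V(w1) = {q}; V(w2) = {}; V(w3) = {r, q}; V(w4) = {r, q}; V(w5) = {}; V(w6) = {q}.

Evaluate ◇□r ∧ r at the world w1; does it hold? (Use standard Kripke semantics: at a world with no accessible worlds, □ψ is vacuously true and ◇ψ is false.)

Recall that □ψ holds at a world iff ψ holds at every accessible world, and ◇ψ holds iff ψ holds at some accessible world.
At w1: ◇□r is true, r is false, so ◇□r ∧ r is false.
  At w1: ◇□r requires □r at some successor in {w3, w5}.
    □r holds at w5, so ◇□r is true at w1.
      At w5: no accessible worlds, so □r holds vacuously.

No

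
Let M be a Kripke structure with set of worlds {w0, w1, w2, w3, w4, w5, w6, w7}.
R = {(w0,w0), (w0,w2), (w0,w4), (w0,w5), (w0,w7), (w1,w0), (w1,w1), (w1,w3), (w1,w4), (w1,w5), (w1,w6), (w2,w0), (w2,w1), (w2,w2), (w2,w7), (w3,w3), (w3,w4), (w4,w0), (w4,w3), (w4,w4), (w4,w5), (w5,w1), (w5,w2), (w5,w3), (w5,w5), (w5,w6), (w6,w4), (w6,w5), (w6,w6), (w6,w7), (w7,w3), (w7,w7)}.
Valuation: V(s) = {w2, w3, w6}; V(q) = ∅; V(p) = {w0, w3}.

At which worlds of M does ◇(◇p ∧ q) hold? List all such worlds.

Let φ = ◇(◇p ∧ q). Evaluate φ at each world:
  w0 (successors {w0, w2, w4, w5, w7}): φ is false.
  w1 (successors {w0, w1, w3, w4, w5, w6}): φ is false.
  w2 (successors {w0, w1, w2, w7}): φ is false.
  w3 (successors {w3, w4}): φ is false.
  w4 (successors {w0, w3, w4, w5}): φ is false.
  w5 (successors {w1, w2, w3, w5, w6}): φ is false.
  w6 (successors {w4, w5, w6, w7}): φ is false.
  w7 (successors {w3, w7}): φ is false.
For instance, at w3:
  At w3: ◇(◇p ∧ q) requires ◇p ∧ q at some successor in {w3, w4}.
    At w3: ◇p ∧ q is false.
    At w4: ◇p ∧ q is false.
  So ◇(◇p ∧ q) is false at w3.
Satisfying worlds: none.

none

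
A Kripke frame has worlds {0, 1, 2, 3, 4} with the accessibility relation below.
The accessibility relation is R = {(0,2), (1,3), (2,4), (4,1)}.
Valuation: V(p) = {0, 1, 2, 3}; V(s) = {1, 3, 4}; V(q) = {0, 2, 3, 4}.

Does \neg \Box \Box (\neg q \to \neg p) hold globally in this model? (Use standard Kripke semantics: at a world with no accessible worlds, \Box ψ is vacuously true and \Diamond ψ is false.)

No

Recall that \Box ψ holds at a world iff ψ holds at every accessible world, and \Diamond ψ holds iff ψ holds at some accessible world.
Let φ = \neg \Box \Box (\neg q \to \neg p). Evaluate φ at each world:
  0 (successors {2}): φ is false.
  1 (successors {3}): φ is false.
  2 (successors {4}): φ is true.
  3 (successors ∅): φ is false.
  4 (successors {1}): φ is false.
Detail at 0 (counterexample):
  At 0: \Box \Box (\neg q \to \neg p) is true, so \neg \Box \Box (\neg q \to \neg p) is false.
    At 0: \Box \Box (\neg q \to \neg p) requires \Box (\neg q \to \neg p) at every successor {2}.
      At 2: \Box (\neg q \to \neg p) is true.
    So \Box \Box (\neg q \to \neg p) is true at 0.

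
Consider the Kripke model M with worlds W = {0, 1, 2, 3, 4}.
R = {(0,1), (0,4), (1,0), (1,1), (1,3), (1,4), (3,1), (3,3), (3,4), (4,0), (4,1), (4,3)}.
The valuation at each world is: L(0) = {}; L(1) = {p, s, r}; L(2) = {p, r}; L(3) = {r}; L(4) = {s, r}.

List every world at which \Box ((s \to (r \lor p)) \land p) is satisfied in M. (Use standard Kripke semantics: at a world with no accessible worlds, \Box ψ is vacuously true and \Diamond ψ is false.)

Let φ = \Box ((s \to (r \lor p)) \land p). Evaluate φ at each world:
  0 (successors {1, 4}): φ is false.
  1 (successors {0, 1, 3, 4}): φ is false.
  2 (successors ∅): φ is true.
  3 (successors {1, 3, 4}): φ is false.
  4 (successors {0, 1, 3}): φ is false.
For instance, at 4:
  At 4: \Box ((s \to (r \lor p)) \land p) requires (s \to (r \lor p)) \land p at every successor {0, 1, 3}.
    (s \to (r \lor p)) \land p fails at 0, so \Box ((s \to (r \lor p)) \land p) is false at 4.
Satisfying worlds: {2}

2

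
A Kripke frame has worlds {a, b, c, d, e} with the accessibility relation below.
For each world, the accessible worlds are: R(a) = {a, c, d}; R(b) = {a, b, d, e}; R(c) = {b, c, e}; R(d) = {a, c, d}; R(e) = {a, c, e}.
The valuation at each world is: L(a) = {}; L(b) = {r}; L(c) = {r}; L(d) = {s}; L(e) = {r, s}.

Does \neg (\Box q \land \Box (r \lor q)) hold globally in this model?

Let φ = \neg (\Box q \land \Box (r \lor q)). Evaluate φ at each world:
  a (successors {a, c, d}): φ is true.
  b (successors {a, b, d, e}): φ is true.
  c (successors {b, c, e}): φ is true.
  d (successors {a, c, d}): φ is true.
  e (successors {a, c, e}): φ is true.
For instance, at a:
  At a: \Box q \land \Box (r \lor q) is false, so \neg (\Box q \land \Box (r \lor q)) is true.
    At a: \Box q is false, \Box (r \lor q) is false, so \Box q \land \Box (r \lor q) is false.
      At a: \Box q requires q at every successor {a, c, d}.
        q fails at a, so \Box q is false at a.
      At a: \Box (r \lor q) requires r \lor q at every successor {a, c, d}.
        r \lor q fails at a, so \Box (r \lor q) is false at a.

Yes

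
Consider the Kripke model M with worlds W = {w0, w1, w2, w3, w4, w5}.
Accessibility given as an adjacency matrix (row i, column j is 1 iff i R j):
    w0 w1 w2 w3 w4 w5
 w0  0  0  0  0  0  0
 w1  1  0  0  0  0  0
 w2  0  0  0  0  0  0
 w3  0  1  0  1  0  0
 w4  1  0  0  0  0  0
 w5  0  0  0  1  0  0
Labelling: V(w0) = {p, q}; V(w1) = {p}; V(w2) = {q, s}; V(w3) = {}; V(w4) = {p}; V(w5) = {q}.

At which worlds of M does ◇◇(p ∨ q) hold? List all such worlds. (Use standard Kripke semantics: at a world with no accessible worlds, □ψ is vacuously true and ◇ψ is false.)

Recall that ◇ψ holds at a world iff ψ holds at some accessible world.
Let φ = ◇◇(p ∨ q). Evaluate φ at each world:
  w0 (successors ∅): φ is false.
  w1 (successors {w0}): φ is false.
  w2 (successors ∅): φ is false.
  w3 (successors {w1, w3}): φ is true.
  w4 (successors {w0}): φ is false.
  w5 (successors {w3}): φ is true.
For instance, at w3:
  At w3: ◇◇(p ∨ q) requires ◇(p ∨ q) at some successor in {w1, w3}.
    ◇(p ∨ q) holds at w1, so ◇◇(p ∨ q) is true at w3.
      At w1: ◇(p ∨ q) requires p ∨ q at some successor in {w0}.
        p ∨ q holds at w0, so ◇(p ∨ q) is true at w1.
Satisfying worlds: {w3, w5}

w3, w5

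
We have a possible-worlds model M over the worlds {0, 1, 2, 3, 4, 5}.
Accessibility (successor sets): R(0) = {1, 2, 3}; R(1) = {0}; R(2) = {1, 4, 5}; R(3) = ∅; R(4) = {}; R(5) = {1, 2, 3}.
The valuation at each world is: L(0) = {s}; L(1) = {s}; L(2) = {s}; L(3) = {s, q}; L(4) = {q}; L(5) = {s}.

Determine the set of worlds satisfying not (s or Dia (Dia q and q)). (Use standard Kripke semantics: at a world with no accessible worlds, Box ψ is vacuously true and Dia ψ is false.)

4

Let φ = not (s or Dia (Dia q and q)). Evaluate φ at each world:
  0 (successors {1, 2, 3}): φ is false.
  1 (successors {0}): φ is false.
  2 (successors {1, 4, 5}): φ is false.
  3 (successors ∅): φ is false.
  4 (successors ∅): φ is true.
  5 (successors {1, 2, 3}): φ is false.
For instance, at 0:
  At 0: s or Dia (Dia q and q) is true, so not (s or Dia (Dia q and q)) is false.
    At 0: s is true, Dia (Dia q and q) is false, so s or Dia (Dia q and q) is true.
      At 0: Dia (Dia q and q) requires Dia q and q at some successor in {1, 2, 3}.
        At 1: Dia q and q is false.
        At 2: Dia q and q is false.
        At 3: Dia q and q is false.
      So Dia (Dia q and q) is false at 0.
Satisfying worlds: {4}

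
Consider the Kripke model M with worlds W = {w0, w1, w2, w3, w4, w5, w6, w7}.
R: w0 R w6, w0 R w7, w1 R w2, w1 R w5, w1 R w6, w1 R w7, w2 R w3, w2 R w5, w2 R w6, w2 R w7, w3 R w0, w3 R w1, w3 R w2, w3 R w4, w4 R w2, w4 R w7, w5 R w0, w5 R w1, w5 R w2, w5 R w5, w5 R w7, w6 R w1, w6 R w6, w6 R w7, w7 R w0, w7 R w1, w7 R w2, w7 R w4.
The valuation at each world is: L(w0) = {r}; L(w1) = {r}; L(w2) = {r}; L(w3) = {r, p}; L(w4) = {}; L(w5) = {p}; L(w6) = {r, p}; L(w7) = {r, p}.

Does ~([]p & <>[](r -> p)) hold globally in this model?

Yes

Recall that []ψ holds at a world iff ψ holds at every accessible world, and <>ψ holds iff ψ holds at some accessible world.
Let φ = ~([]p & <>[](r -> p)). Evaluate φ at each world:
  w0 (successors {w6, w7}): φ is true.
  w1 (successors {w2, w5, w6, w7}): φ is true.
  w2 (successors {w3, w5, w6, w7}): φ is true.
  w3 (successors {w0, w1, w2, w4}): φ is true.
  w4 (successors {w2, w7}): φ is true.
  w5 (successors {w0, w1, w2, w5, w7}): φ is true.
  w6 (successors {w1, w6, w7}): φ is true.
  w7 (successors {w0, w1, w2, w4}): φ is true.
For instance, at w1:
  At w1: []p & <>[](r -> p) is false, so ~([]p & <>[](r -> p)) is true.
    At w1: []p is false, <>[](r -> p) is true, so []p & <>[](r -> p) is false.
      At w1: []p requires p at every successor {w2, w5, w6, w7}.
        p fails at w2, so []p is false at w1.
      At w1: <>[](r -> p) requires [](r -> p) at some successor in {w2, w5, w6, w7}.
        [](r -> p) holds at w2, so <>[](r -> p) is true at w1.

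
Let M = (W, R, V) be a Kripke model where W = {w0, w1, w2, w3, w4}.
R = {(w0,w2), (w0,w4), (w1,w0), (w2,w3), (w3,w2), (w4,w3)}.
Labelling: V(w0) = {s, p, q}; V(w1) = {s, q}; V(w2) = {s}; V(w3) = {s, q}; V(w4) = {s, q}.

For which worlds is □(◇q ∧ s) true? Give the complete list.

Let φ = □(◇q ∧ s). Evaluate φ at each world:
  w0 (successors {w2, w4}): φ is true.
  w1 (successors {w0}): φ is true.
  w2 (successors {w3}): φ is false.
  w3 (successors {w2}): φ is true.
  w4 (successors {w3}): φ is false.
For instance, at w2:
  At w2: □(◇q ∧ s) requires ◇q ∧ s at every successor {w3}.
    ◇q ∧ s fails at w3, so □(◇q ∧ s) is false at w2.
      At w3: ◇q is false, s is true, so ◇q ∧ s is false.
Satisfying worlds: {w0, w1, w3}

w0, w1, w3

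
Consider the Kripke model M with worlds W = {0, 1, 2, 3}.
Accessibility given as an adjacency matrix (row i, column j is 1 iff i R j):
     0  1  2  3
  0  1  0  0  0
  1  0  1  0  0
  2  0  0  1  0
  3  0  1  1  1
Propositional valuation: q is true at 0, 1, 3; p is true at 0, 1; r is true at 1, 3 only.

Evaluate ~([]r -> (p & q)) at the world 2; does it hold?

No

At 2: []r -> (p & q) is true, so ~([]r -> (p & q)) is false.
  At 2: []r is false, p & q is false, so []r -> (p & q) is true.
    At 2: []r requires r at every successor {2}.
      r fails at 2, so []r is false at 2.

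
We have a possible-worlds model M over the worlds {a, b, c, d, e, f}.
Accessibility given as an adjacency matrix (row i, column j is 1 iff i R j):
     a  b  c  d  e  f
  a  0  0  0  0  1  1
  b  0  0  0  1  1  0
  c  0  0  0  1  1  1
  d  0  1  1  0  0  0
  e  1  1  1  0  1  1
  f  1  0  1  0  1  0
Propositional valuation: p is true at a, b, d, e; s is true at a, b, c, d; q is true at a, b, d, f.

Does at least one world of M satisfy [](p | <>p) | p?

Let φ = [](p | <>p) | p. Evaluate φ at each world:
  a (successors {e, f}): φ is true.
  b (successors {d, e}): φ is true.
  c (successors {d, e, f}): φ is true.
  d (successors {b, c}): φ is true.
  e (successors {a, b, c, e, f}): φ is true.
  f (successors {a, c, e}): φ is true.
Detail at a (witness):
  At a: [](p | <>p) is true, p is true, so [](p | <>p) | p is true.
    At a: [](p | <>p) requires p | <>p at every successor {e, f}.
      At e: p | <>p is true.
      At f: p | <>p is true.
    So [](p | <>p) is true at a.

Yes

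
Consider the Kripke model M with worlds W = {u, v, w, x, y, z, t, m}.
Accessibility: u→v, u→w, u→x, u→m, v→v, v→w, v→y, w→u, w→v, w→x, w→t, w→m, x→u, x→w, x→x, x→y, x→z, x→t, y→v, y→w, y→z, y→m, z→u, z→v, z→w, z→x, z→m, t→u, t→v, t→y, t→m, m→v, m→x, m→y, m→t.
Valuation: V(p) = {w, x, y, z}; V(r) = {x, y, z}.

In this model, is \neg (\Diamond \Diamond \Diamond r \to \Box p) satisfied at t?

At t: \Diamond \Diamond \Diamond r \to \Box p is false, so \neg (\Diamond \Diamond \Diamond r \to \Box p) is true.
  At t: \Diamond \Diamond \Diamond r is true, \Box p is false, so \Diamond \Diamond \Diamond r \to \Box p is false.
    At t: \Diamond \Diamond \Diamond r requires \Diamond \Diamond r at some successor in {u, v, y, m}.
      \Diamond \Diamond r holds at u, so \Diamond \Diamond \Diamond r is true at t.
    At t: \Box p requires p at every successor {u, v, y, m}.
      p fails at u, so \Box p is false at t.

Yes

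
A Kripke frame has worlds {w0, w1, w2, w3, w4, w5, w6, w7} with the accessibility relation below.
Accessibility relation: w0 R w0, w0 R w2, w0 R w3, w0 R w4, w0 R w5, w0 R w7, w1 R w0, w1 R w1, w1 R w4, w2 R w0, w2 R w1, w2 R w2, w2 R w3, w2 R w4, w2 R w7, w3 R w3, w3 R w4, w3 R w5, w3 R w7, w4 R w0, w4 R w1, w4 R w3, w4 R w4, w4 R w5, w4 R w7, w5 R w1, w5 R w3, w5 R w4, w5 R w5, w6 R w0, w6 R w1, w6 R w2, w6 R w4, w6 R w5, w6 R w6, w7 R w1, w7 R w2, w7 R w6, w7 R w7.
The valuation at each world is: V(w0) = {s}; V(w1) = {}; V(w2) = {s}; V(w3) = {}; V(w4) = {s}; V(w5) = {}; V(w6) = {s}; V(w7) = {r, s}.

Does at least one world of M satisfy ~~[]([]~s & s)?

No

Recall that []ψ holds at a world iff ψ holds at every accessible world, and <>ψ holds iff ψ holds at some accessible world.
Let φ = ~~[]([]~s & s). Evaluate φ at each world:
  w0 (successors {w0, w2, w3, w4, w5, w7}): φ is false.
  w1 (successors {w0, w1, w4}): φ is false.
  w2 (successors {w0, w1, w2, w3, w4, w7}): φ is false.
  w3 (successors {w3, w4, w5, w7}): φ is false.
  w4 (successors {w0, w1, w3, w4, w5, w7}): φ is false.
  w5 (successors {w1, w3, w4, w5}): φ is false.
  w6 (successors {w0, w1, w2, w4, w5, w6}): φ is false.
  w7 (successors {w1, w2, w6, w7}): φ is false.
For instance, at w5:
  At w5: ~[]([]~s & s) is true, so ~~[]([]~s & s) is false.
    At w5: []([]~s & s) is false, so ~[]([]~s & s) is true.
      At w5: []([]~s & s) requires []~s & s at every successor {w1, w3, w4, w5}.
        []~s & s fails at w1, so []([]~s & s) is false at w5.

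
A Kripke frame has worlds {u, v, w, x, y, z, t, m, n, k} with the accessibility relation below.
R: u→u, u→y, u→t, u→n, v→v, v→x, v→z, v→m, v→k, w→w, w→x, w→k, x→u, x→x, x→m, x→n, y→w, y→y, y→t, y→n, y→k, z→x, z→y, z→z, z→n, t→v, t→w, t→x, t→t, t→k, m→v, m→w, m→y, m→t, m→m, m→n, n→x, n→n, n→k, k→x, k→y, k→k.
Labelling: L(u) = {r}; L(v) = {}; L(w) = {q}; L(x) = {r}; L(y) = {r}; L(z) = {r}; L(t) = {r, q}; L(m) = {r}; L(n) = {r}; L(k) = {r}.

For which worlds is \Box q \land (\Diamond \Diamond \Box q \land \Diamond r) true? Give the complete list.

Recall that \Box ψ holds at a world iff ψ holds at every accessible world, and \Diamond ψ holds iff ψ holds at some accessible world.
Let φ = \Box q \land (\Diamond \Diamond \Box q \land \Diamond r). Evaluate φ at each world:
  u (successors {u, y, t, n}): φ is false.
  v (successors {v, x, z, m, k}): φ is false.
  w (successors {w, x, k}): φ is false.
  x (successors {u, x, m, n}): φ is false.
  y (successors {w, y, t, n, k}): φ is false.
  z (successors {x, y, z, n}): φ is false.
  t (successors {v, w, x, t, k}): φ is false.
  m (successors {v, w, y, t, m, n}): φ is false.
  n (successors {x, n, k}): φ is false.
  k (successors {x, y, k}): φ is false.
For instance, at y:
  At y: \Box q is false, \Diamond \Diamond \Box q \land \Diamond r is false, so \Box q \land (\Diamond \Diamond \Box q \land \Diamond r) is false.
    At y: \Box q requires q at every successor {w, y, t, n, k}.
      q fails at y, so \Box q is false at y.
    At y: \Diamond \Diamond \Box q is false, \Diamond r is true, so \Diamond \Diamond \Box q \land \Diamond r is false.
      At y: \Diamond \Diamond \Box q requires \Diamond \Box q at some successor in {w, y, t, n, k}.
        At w: \Diamond \Box q is false.
        At y: \Diamond \Box q is false.
        At t: \Diamond \Box q is false.
        At n: \Diamond \Box q is false.
        At k: \Diamond \Box q is false.
      So \Diamond \Diamond \Box q is false at y.
      At y: \Diamond r requires r at some successor in {w, y, t, n, k}.
        r holds at y, so \Diamond r is true at y.
Satisfying worlds: none.

none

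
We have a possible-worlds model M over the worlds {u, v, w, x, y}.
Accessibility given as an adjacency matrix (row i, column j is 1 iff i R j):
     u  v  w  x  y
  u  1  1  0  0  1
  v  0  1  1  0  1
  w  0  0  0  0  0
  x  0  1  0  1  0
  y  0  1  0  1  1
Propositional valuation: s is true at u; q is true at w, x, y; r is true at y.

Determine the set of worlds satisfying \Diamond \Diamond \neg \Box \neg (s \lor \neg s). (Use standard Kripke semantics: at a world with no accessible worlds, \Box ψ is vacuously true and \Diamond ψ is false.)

Let φ = \Diamond \Diamond \neg \Box \neg (s \lor \neg s). Evaluate φ at each world:
  u (successors {u, v, y}): φ is true.
  v (successors {v, w, y}): φ is true.
  w (successors ∅): φ is false.
  x (successors {v, x}): φ is true.
  y (successors {v, x, y}): φ is true.
For instance, at x:
  At x: \Diamond \Diamond \neg \Box \neg (s \lor \neg s) requires \Diamond \neg \Box \neg (s \lor \neg s) at some successor in {v, x}.
    \Diamond \neg \Box \neg (s \lor \neg s) holds at v, so \Diamond \Diamond \neg \Box \neg (s \lor \neg s) is true at x.
      At v: \Diamond \neg \Box \neg (s \lor \neg s) requires \neg \Box \neg (s \lor \neg s) at some successor in {v, w, y}.
        \neg \Box \neg (s \lor \neg s) holds at v, so \Diamond \neg \Box \neg (s \lor \neg s) is true at v.
Satisfying worlds: {u, v, x, y}

u, v, x, y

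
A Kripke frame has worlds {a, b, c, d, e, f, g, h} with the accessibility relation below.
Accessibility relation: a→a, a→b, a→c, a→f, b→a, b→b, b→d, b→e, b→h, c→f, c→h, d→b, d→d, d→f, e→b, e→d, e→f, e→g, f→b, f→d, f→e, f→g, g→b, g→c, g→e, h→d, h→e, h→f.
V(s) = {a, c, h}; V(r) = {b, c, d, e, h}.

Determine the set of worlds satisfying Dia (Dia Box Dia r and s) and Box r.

Let φ = Dia (Dia Box Dia r and s) and Box r. Evaluate φ at each world:
  a (successors {a, b, c, f}): φ is false.
  b (successors {a, b, d, e, h}): φ is false.
  c (successors {f, h}): φ is false.
  d (successors {b, d, f}): φ is false.
  e (successors {b, d, f, g}): φ is false.
  f (successors {b, d, e, g}): φ is false.
  g (successors {b, c, e}): φ is true.
  h (successors {d, e, f}): φ is false.
For instance, at c:
  At c: Dia (Dia Box Dia r and s) is true, Box r is false, so Dia (Dia Box Dia r and s) and Box r is false.
    At c: Dia (Dia Box Dia r and s) requires Dia Box Dia r and s at some successor in {f, h}.
      Dia Box Dia r and s holds at h, so Dia (Dia Box Dia r and s) is true at c.
    At c: Box r requires r at every successor {f, h}.
      r fails at f, so Box r is false at c.
Satisfying worlds: {g}

g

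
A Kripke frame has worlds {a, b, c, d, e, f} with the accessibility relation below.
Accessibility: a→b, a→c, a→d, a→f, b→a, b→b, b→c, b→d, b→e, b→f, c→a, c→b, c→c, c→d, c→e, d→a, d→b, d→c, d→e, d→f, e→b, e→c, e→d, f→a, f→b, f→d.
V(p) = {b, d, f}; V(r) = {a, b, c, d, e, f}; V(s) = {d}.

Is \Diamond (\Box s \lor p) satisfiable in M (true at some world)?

Yes

Let φ = \Diamond (\Box s \lor p). Evaluate φ at each world:
  a (successors {b, c, d, f}): φ is true.
  b (successors {a, b, c, d, e, f}): φ is true.
  c (successors {a, b, c, d, e}): φ is true.
  d (successors {a, b, c, e, f}): φ is true.
  e (successors {b, c, d}): φ is true.
  f (successors {a, b, d}): φ is true.
Detail at a (witness):
  At a: \Diamond (\Box s \lor p) requires \Box s \lor p at some successor in {b, c, d, f}.
    \Box s \lor p holds at b, so \Diamond (\Box s \lor p) is true at a.
      At b: \Box s is false, p is true, so \Box s \lor p is true.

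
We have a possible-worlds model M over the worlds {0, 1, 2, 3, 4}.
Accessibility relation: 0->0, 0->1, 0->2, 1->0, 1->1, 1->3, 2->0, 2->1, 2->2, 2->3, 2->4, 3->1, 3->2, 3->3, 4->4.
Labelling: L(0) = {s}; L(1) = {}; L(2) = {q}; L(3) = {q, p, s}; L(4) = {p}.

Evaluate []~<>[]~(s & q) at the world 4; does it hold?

Recall that []ψ holds at a world iff ψ holds at every accessible world, and <>ψ holds iff ψ holds at some accessible world.
At 4: []~<>[]~(s & q) requires ~<>[]~(s & q) at every successor {4}.
  ~<>[]~(s & q) fails at 4, so []~<>[]~(s & q) is false at 4.
    At 4: <>[]~(s & q) is true, so ~<>[]~(s & q) is false.
      At 4: <>[]~(s & q) requires []~(s & q) at some successor in {4}.
        []~(s & q) holds at 4, so <>[]~(s & q) is true at 4.

No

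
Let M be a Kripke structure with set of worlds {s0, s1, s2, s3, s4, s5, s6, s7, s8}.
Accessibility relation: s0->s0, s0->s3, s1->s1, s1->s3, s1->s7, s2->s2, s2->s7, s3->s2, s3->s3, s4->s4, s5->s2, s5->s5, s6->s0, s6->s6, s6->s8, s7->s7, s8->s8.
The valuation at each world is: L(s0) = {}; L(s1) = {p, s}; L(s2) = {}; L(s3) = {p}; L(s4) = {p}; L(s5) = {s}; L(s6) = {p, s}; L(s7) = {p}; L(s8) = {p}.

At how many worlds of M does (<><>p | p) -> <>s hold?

Let φ = (<><>p | p) -> <>s. Evaluate φ at each world:
  s0 (successors {s0, s3}): φ is false.
  s1 (successors {s1, s3, s7}): φ is true.
  s2 (successors {s2, s7}): φ is false.
  s3 (successors {s2, s3}): φ is false.
  s4 (successors {s4}): φ is false.
  s5 (successors {s2, s5}): φ is true.
  s6 (successors {s0, s6, s8}): φ is true.
  s7 (successors {s7}): φ is false.
  s8 (successors {s8}): φ is false.
For instance, at s1:
  At s1: <><>p | p is true, <>s is true, so (<><>p | p) -> <>s is true.
    At s1: <><>p is true, p is true, so <><>p | p is true.
      At s1: <><>p requires <>p at some successor in {s1, s3, s7}.
        <>p holds at s1, so <><>p is true at s1.
    At s1: <>s requires s at some successor in {s1, s3, s7}.
      s holds at s1, so <>s is true at s1.
Satisfying worlds: {s1, s5, s6}

3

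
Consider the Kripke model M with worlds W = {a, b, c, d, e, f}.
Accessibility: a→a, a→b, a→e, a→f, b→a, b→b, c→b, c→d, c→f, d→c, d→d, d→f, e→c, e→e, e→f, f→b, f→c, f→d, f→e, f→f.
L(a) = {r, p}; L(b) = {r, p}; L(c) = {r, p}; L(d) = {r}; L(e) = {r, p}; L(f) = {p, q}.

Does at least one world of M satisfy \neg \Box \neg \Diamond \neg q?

Let φ = \neg \Box \neg \Diamond \neg q. Evaluate φ at each world:
  a (successors {a, b, e, f}): φ is true.
  b (successors {a, b}): φ is true.
  c (successors {b, d, f}): φ is true.
  d (successors {c, d, f}): φ is true.
  e (successors {c, e, f}): φ is true.
  f (successors {b, c, d, e, f}): φ is true.
Detail at a (witness):
  At a: \Box \neg \Diamond \neg q is false, so \neg \Box \neg \Diamond \neg q is true.
    At a: \Box \neg \Diamond \neg q requires \neg \Diamond \neg q at every successor {a, b, e, f}.
      \neg \Diamond \neg q fails at a, so \Box \neg \Diamond \neg q is false at a.

Yes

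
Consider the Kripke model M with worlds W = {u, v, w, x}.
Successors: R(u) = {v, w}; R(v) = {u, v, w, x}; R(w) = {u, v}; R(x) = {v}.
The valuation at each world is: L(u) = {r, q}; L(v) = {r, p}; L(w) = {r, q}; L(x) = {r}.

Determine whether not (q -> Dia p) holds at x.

At x: q -> Dia p is true, so not (q -> Dia p) is false.
  At x: q is false, Dia p is true, so q -> Dia p is true.
    At x: Dia p requires p at some successor in {v}.
      p holds at v, so Dia p is true at x.

No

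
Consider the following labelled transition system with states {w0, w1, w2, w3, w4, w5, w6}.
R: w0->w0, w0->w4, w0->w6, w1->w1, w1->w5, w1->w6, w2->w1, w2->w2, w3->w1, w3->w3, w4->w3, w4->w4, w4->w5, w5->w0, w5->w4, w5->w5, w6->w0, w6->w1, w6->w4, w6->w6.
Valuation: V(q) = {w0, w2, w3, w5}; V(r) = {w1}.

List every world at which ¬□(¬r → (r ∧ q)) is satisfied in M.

Let φ = ¬□(¬r → (r ∧ q)). Evaluate φ at each world:
  w0 (successors {w0, w4, w6}): φ is true.
  w1 (successors {w1, w5, w6}): φ is true.
  w2 (successors {w1, w2}): φ is true.
  w3 (successors {w1, w3}): φ is true.
  w4 (successors {w3, w4, w5}): φ is true.
  w5 (successors {w0, w4, w5}): φ is true.
  w6 (successors {w0, w1, w4, w6}): φ is true.
For instance, at w4:
  At w4: □(¬r → (r ∧ q)) is false, so ¬□(¬r → (r ∧ q)) is true.
    At w4: □(¬r → (r ∧ q)) requires ¬r → (r ∧ q) at every successor {w3, w4, w5}.
      ¬r → (r ∧ q) fails at w3, so □(¬r → (r ∧ q)) is false at w4.
Satisfying worlds: {w0, w1, w2, w3, w4, w5, w6}

w0, w1, w2, w3, w4, w5, w6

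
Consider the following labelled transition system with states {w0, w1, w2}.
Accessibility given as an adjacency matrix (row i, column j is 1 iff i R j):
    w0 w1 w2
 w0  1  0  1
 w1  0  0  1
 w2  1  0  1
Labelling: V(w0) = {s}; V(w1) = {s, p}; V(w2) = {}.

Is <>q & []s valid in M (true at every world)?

No

Let φ = <>q & []s. Evaluate φ at each world:
  w0 (successors {w0, w2}): φ is false.
  w1 (successors {w2}): φ is false.
  w2 (successors {w0, w2}): φ is false.
Detail at w0 (counterexample):
  At w0: <>q is false, []s is false, so <>q & []s is false.
    At w0: <>q requires q at some successor in {w0, w2}.
      At w0: q is false.
      At w2: q is false.
    So <>q is false at w0.
    At w0: []s requires s at every successor {w0, w2}.
      s fails at w2, so []s is false at w0.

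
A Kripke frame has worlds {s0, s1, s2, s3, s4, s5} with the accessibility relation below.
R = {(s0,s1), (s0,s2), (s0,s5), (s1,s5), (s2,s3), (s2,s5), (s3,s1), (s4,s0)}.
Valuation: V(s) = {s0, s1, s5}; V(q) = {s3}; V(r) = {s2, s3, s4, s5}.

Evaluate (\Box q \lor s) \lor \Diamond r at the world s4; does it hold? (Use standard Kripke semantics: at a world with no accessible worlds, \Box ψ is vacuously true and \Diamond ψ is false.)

At s4: \Box q \lor s is false, \Diamond r is false, so (\Box q \lor s) \lor \Diamond r is false.
  At s4: \Box q is false, s is false, so \Box q \lor s is false.
    At s4: \Box q requires q at every successor {s0}.
      q fails at s0, so \Box q is false at s4.
  At s4: \Diamond r requires r at some successor in {s0}.
    At s0: r is false.
  So \Diamond r is false at s4.

No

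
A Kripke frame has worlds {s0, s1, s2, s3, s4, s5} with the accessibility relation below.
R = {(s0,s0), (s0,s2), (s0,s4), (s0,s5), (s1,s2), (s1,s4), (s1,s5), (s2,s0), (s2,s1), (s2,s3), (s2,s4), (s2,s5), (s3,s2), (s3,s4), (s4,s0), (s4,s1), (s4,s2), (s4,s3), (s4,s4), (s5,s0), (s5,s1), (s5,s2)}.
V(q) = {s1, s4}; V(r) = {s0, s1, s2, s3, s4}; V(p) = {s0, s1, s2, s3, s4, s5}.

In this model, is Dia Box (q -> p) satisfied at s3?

Yes

Recall that Box ψ holds at a world iff ψ holds at every accessible world, and Dia ψ holds iff ψ holds at some accessible world.
At s3: Dia Box (q -> p) requires Box (q -> p) at some successor in {s2, s4}.
  Box (q -> p) holds at s2, so Dia Box (q -> p) is true at s3.
    At s2: Box (q -> p) requires q -> p at every successor {s0, s1, s3, s4, s5}.
      At s0: q -> p is true.
      At s1: q -> p is true.
      At s3: q -> p is true.
      At s4: q -> p is true.
      At s5: q -> p is true.
    So Box (q -> p) is true at s2.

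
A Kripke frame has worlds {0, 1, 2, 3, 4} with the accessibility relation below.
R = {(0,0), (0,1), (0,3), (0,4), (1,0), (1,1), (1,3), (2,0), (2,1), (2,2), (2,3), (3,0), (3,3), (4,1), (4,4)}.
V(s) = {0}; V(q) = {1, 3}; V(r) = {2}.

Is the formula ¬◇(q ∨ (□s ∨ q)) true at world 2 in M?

No

At 2: ◇(q ∨ (□s ∨ q)) is true, so ¬◇(q ∨ (□s ∨ q)) is false.
  At 2: ◇(q ∨ (□s ∨ q)) requires q ∨ (□s ∨ q) at some successor in {0, 1, 2, 3}.
    q ∨ (□s ∨ q) holds at 1, so ◇(q ∨ (□s ∨ q)) is true at 2.
      At 1: q is true, □s ∨ q is true, so q ∨ (□s ∨ q) is true.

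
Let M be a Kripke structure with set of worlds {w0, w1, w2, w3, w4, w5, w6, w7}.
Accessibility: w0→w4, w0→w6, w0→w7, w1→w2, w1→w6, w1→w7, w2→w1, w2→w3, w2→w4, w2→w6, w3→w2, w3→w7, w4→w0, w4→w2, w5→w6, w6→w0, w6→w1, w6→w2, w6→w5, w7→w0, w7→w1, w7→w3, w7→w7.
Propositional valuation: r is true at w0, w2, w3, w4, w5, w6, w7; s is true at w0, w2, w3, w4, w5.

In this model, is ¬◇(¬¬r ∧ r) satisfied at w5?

At w5: ◇(¬¬r ∧ r) is true, so ¬◇(¬¬r ∧ r) is false.
  At w5: ◇(¬¬r ∧ r) requires ¬¬r ∧ r at some successor in {w6}.
    ¬¬r ∧ r holds at w6, so ◇(¬¬r ∧ r) is true at w5.

No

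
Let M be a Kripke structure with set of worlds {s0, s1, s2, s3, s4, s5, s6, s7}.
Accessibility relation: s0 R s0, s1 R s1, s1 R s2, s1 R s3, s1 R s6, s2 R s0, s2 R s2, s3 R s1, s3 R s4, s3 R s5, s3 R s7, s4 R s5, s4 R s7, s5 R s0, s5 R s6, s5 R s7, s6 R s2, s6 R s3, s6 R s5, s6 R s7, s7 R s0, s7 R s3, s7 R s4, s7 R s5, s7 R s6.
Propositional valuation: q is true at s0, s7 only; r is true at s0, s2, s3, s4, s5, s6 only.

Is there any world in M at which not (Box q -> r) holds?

No

Let φ = not (Box q -> r). Evaluate φ at each world:
  s0 (successors {s0}): φ is false.
  s1 (successors {s1, s2, s3, s6}): φ is false.
  s2 (successors {s0, s2}): φ is false.
  s3 (successors {s1, s4, s5, s7}): φ is false.
  s4 (successors {s5, s7}): φ is false.
  s5 (successors {s0, s6, s7}): φ is false.
  s6 (successors {s2, s3, s5, s7}): φ is false.
  s7 (successors {s0, s3, s4, s5, s6}): φ is false.
For instance, at s3:
  At s3: Box q -> r is true, so not (Box q -> r) is false.
    At s3: Box q is false, r is true, so Box q -> r is true.
      At s3: Box q requires q at every successor {s1, s4, s5, s7}.
        q fails at s1, so Box q is false at s3.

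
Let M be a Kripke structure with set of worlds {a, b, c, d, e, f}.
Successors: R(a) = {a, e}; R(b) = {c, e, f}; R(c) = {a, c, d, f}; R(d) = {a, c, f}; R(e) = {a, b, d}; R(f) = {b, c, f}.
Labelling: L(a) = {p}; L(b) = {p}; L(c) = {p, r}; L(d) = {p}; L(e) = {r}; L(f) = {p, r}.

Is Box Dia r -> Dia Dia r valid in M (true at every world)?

Let φ = Box Dia r -> Dia Dia r. Evaluate φ at each world:
  a (successors {a, e}): φ is true.
  b (successors {c, e, f}): φ is true.
  c (successors {a, c, d, f}): φ is true.
  d (successors {a, c, f}): φ is true.
  e (successors {a, b, d}): φ is true.
  f (successors {b, c, f}): φ is true.
For instance, at f:
  At f: Box Dia r is true, Dia Dia r is true, so Box Dia r -> Dia Dia r is true.
    At f: Box Dia r requires Dia r at every successor {b, c, f}.
      At b: Dia r is true.
      At c: Dia r is true.
      At f: Dia r is true.
    So Box Dia r is true at f.
    At f: Dia Dia r requires Dia r at some successor in {b, c, f}.
      Dia r holds at b, so Dia Dia r is true at f.

Yes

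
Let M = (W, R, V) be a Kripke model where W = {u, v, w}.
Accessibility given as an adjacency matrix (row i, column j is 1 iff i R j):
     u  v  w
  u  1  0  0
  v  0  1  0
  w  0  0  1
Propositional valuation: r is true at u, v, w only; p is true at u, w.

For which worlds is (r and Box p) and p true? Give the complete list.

Let φ = (r and Box p) and p. Evaluate φ at each world:
  u (successors {u}): φ is true.
  v (successors {v}): φ is false.
  w (successors {w}): φ is true.
For instance, at w:
  At w: r and Box p is true, p is true, so (r and Box p) and p is true.
    At w: r is true, Box p is true, so r and Box p is true.
      At w: Box p requires p at every successor {w}.
        At w: p is true.
      So Box p is true at w.
Satisfying worlds: {u, w}

u, w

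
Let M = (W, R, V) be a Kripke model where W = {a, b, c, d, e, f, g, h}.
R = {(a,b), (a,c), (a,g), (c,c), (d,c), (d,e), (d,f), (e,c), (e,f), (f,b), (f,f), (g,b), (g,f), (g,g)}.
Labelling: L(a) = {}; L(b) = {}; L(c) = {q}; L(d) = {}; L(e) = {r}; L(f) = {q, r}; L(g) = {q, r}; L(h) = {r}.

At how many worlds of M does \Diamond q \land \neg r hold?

Let φ = \Diamond q \land \neg r. Evaluate φ at each world:
  a (successors {b, c, g}): φ is true.
  b (successors ∅): φ is false.
  c (successors {c}): φ is true.
  d (successors {c, e, f}): φ is true.
  e (successors {c, f}): φ is false.
  f (successors {b, f}): φ is false.
  g (successors {b, f, g}): φ is false.
  h (successors ∅): φ is false.
For instance, at f:
  At f: \Diamond q is true, \neg r is false, so \Diamond q \land \neg r is false.
    At f: \Diamond q requires q at some successor in {b, f}.
      q holds at f, so \Diamond q is true at f.
Satisfying worlds: {a, c, d}

3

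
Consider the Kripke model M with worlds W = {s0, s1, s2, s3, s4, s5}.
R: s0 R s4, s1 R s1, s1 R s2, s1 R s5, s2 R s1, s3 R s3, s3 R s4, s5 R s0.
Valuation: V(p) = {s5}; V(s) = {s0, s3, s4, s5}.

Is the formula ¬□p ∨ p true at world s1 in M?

Yes

At s1: ¬□p is true, p is false, so ¬□p ∨ p is true.
  At s1: □p is false, so ¬□p is true.
    At s1: □p requires p at every successor {s1, s2, s5}.
      p fails at s1, so □p is false at s1.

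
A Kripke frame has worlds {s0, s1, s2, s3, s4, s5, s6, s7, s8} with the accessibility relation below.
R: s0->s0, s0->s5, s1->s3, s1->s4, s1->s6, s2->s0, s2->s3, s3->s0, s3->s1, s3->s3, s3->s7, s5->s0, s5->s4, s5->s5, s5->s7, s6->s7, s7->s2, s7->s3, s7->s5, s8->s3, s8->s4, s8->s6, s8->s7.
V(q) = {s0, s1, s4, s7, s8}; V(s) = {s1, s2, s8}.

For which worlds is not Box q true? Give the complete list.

Let φ = not Box q. Evaluate φ at each world:
  s0 (successors {s0, s5}): φ is true.
  s1 (successors {s3, s4, s6}): φ is true.
  s2 (successors {s0, s3}): φ is true.
  s3 (successors {s0, s1, s3, s7}): φ is true.
  s4 (successors ∅): φ is false.
  s5 (successors {s0, s4, s5, s7}): φ is true.
  s6 (successors {s7}): φ is false.
  s7 (successors {s2, s3, s5}): φ is true.
  s8 (successors {s3, s4, s6, s7}): φ is true.
For instance, at s5:
  At s5: Box q is false, so not Box q is true.
    At s5: Box q requires q at every successor {s0, s4, s5, s7}.
      q fails at s5, so Box q is false at s5.
Satisfying worlds: {s0, s1, s2, s3, s5, s7, s8}

s0, s1, s2, s3, s5, s7, s8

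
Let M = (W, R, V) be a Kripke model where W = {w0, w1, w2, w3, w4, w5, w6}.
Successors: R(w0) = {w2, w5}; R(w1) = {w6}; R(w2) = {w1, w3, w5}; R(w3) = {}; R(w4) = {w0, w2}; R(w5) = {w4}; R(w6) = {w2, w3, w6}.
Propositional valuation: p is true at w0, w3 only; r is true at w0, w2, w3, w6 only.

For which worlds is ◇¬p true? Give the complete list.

Let φ = ◇¬p. Evaluate φ at each world:
  w0 (successors {w2, w5}): φ is true.
  w1 (successors {w6}): φ is true.
  w2 (successors {w1, w3, w5}): φ is true.
  w3 (successors ∅): φ is false.
  w4 (successors {w0, w2}): φ is true.
  w5 (successors {w4}): φ is true.
  w6 (successors {w2, w3, w6}): φ is true.
For instance, at w0:
  At w0: ◇¬p requires ¬p at some successor in {w2, w5}.
    ¬p holds at w2, so ◇¬p is true at w0.
Satisfying worlds: {w0, w1, w2, w4, w5, w6}

w0, w1, w2, w4, w5, w6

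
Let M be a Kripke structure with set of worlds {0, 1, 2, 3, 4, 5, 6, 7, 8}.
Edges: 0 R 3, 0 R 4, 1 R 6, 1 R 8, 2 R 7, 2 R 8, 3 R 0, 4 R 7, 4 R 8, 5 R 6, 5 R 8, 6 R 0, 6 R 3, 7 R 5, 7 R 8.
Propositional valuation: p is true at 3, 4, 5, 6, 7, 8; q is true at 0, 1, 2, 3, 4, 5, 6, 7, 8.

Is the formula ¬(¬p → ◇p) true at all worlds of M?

Recall that ◇ψ holds at a world iff ψ holds at some accessible world.
Let φ = ¬(¬p → ◇p). Evaluate φ at each world:
  0 (successors {3, 4}): φ is false.
  1 (successors {6, 8}): φ is false.
  2 (successors {7, 8}): φ is false.
  3 (successors {0}): φ is false.
  4 (successors {7, 8}): φ is false.
  5 (successors {6, 8}): φ is false.
  6 (successors {0, 3}): φ is false.
  7 (successors {5, 8}): φ is false.
  8 (successors ∅): φ is false.
Detail at 0 (counterexample):
  At 0: ¬p → ◇p is true, so ¬(¬p → ◇p) is false.
    At 0: ¬p is true, ◇p is true, so ¬p → ◇p is true.
      At 0: ◇p requires p at some successor in {3, 4}.
        p holds at 3, so ◇p is true at 0.

No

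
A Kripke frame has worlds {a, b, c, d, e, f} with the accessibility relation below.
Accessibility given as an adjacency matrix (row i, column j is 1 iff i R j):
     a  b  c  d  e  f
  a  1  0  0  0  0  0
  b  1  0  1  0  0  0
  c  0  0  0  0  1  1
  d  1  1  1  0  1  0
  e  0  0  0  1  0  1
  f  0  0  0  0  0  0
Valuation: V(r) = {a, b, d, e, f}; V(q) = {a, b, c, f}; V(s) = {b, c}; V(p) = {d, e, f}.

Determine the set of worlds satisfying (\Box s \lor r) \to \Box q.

a, b, c, f

Let φ = (\Box s \lor r) \to \Box q. Evaluate φ at each world:
  a (successors {a}): φ is true.
  b (successors {a, c}): φ is true.
  c (successors {e, f}): φ is true.
  d (successors {a, b, c, e}): φ is false.
  e (successors {d, f}): φ is false.
  f (successors ∅): φ is true.
For instance, at d:
  At d: \Box s \lor r is true, \Box q is false, so (\Box s \lor r) \to \Box q is false.
    At d: \Box s is false, r is true, so \Box s \lor r is true.
      At d: \Box s requires s at every successor {a, b, c, e}.
        s fails at a, so \Box s is false at d.
    At d: \Box q requires q at every successor {a, b, c, e}.
      q fails at e, so \Box q is false at d.
Satisfying worlds: {a, b, c, f}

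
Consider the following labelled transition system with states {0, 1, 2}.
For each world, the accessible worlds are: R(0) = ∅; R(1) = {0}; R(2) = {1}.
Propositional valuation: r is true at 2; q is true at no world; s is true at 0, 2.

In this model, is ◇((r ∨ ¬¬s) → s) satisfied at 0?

No

Recall that ◇ψ holds at a world iff ψ holds at some accessible world.
At 0: no accessible worlds, so ◇((r ∨ ¬¬s) → s) is false.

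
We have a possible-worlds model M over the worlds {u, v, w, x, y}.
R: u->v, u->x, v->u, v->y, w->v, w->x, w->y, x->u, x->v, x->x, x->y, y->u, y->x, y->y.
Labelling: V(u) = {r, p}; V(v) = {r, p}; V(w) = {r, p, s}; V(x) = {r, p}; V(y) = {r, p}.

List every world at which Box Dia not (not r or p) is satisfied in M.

Let φ = Box Dia not (not r or p). Evaluate φ at each world:
  u (successors {v, x}): φ is false.
  v (successors {u, y}): φ is false.
  w (successors {v, x, y}): φ is false.
  x (successors {u, v, x, y}): φ is false.
  y (successors {u, x, y}): φ is false.
For instance, at w:
  At w: Box Dia not (not r or p) requires Dia not (not r or p) at every successor {v, x, y}.
    Dia not (not r or p) fails at v, so Box Dia not (not r or p) is false at w.
      At v: Dia not (not r or p) requires not (not r or p) at some successor in {u, y}.
        At u: not (not r or p) is false.
        At y: not (not r or p) is false.
      So Dia not (not r or p) is false at v.
Satisfying worlds: none.

none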